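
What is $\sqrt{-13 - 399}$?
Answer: $2 i \sqrt{103} \approx 20.298 i$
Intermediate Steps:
$\sqrt{-13 - 399} = \sqrt{-412} = 2 i \sqrt{103}$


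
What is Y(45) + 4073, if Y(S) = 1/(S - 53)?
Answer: 32583/8 ≈ 4072.9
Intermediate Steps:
Y(S) = 1/(-53 + S)
Y(45) + 4073 = 1/(-53 + 45) + 4073 = 1/(-8) + 4073 = -⅛ + 4073 = 32583/8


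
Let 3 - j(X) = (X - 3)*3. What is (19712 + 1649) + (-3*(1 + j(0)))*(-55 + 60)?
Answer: 21166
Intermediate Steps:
j(X) = 12 - 3*X (j(X) = 3 - (X - 3)*3 = 3 - (-3 + X)*3 = 3 - (-9 + 3*X) = 3 + (9 - 3*X) = 12 - 3*X)
(19712 + 1649) + (-3*(1 + j(0)))*(-55 + 60) = (19712 + 1649) + (-3*(1 + (12 - 3*0)))*(-55 + 60) = 21361 - 3*(1 + (12 + 0))*5 = 21361 - 3*(1 + 12)*5 = 21361 - 3*13*5 = 21361 - 39*5 = 21361 - 195 = 21166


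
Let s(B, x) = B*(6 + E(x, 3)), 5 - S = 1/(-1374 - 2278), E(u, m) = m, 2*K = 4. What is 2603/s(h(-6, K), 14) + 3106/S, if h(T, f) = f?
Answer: 27967711/36522 ≈ 765.78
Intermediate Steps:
K = 2 (K = (1/2)*4 = 2)
S = 18261/3652 (S = 5 - 1/(-1374 - 2278) = 5 - 1/(-3652) = 5 - 1*(-1/3652) = 5 + 1/3652 = 18261/3652 ≈ 5.0003)
s(B, x) = 9*B (s(B, x) = B*(6 + 3) = B*9 = 9*B)
2603/s(h(-6, K), 14) + 3106/S = 2603/((9*2)) + 3106/(18261/3652) = 2603/18 + 3106*(3652/18261) = 2603*(1/18) + 11343112/18261 = 2603/18 + 11343112/18261 = 27967711/36522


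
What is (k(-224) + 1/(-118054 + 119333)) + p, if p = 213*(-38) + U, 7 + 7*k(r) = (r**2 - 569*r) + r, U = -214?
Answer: 21787766/1279 ≈ 17035.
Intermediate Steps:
k(r) = -1 - 568*r/7 + r**2/7 (k(r) = -1 + ((r**2 - 569*r) + r)/7 = -1 + (r**2 - 568*r)/7 = -1 + (-568*r/7 + r**2/7) = -1 - 568*r/7 + r**2/7)
p = -8308 (p = 213*(-38) - 214 = -8094 - 214 = -8308)
(k(-224) + 1/(-118054 + 119333)) + p = ((-1 - 568/7*(-224) + (1/7)*(-224)**2) + 1/(-118054 + 119333)) - 8308 = ((-1 + 18176 + (1/7)*50176) + 1/1279) - 8308 = ((-1 + 18176 + 7168) + 1/1279) - 8308 = (25343 + 1/1279) - 8308 = 32413698/1279 - 8308 = 21787766/1279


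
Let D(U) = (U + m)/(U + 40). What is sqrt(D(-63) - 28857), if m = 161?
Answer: I*sqrt(15267607)/23 ≈ 169.89*I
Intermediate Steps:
D(U) = (161 + U)/(40 + U) (D(U) = (U + 161)/(U + 40) = (161 + U)/(40 + U))
sqrt(D(-63) - 28857) = sqrt((161 - 63)/(40 - 63) - 28857) = sqrt(98/(-23) - 28857) = sqrt(-1/23*98 - 28857) = sqrt(-98/23 - 28857) = sqrt(-663809/23) = I*sqrt(15267607)/23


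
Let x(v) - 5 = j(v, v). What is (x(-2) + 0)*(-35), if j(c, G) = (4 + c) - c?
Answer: -315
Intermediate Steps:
j(c, G) = 4
x(v) = 9 (x(v) = 5 + 4 = 9)
(x(-2) + 0)*(-35) = (9 + 0)*(-35) = 9*(-35) = -315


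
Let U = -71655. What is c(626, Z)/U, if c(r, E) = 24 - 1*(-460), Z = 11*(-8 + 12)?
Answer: -484/71655 ≈ -0.0067546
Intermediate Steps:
Z = 44 (Z = 11*4 = 44)
c(r, E) = 484 (c(r, E) = 24 + 460 = 484)
c(626, Z)/U = 484/(-71655) = 484*(-1/71655) = -484/71655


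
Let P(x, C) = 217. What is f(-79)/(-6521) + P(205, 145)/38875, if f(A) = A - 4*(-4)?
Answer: 3864182/253503875 ≈ 0.015243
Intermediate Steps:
f(A) = 16 + A (f(A) = A + 16 = 16 + A)
f(-79)/(-6521) + P(205, 145)/38875 = (16 - 79)/(-6521) + 217/38875 = -63*(-1/6521) + 217*(1/38875) = 63/6521 + 217/38875 = 3864182/253503875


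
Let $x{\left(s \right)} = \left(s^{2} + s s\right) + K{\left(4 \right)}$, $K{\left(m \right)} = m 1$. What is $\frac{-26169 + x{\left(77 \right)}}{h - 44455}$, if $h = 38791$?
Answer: $\frac{4769}{1888} \approx 2.526$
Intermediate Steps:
$K{\left(m \right)} = m$
$x{\left(s \right)} = 4 + 2 s^{2}$ ($x{\left(s \right)} = \left(s^{2} + s s\right) + 4 = \left(s^{2} + s^{2}\right) + 4 = 2 s^{2} + 4 = 4 + 2 s^{2}$)
$\frac{-26169 + x{\left(77 \right)}}{h - 44455} = \frac{-26169 + \left(4 + 2 \cdot 77^{2}\right)}{38791 - 44455} = \frac{-26169 + \left(4 + 2 \cdot 5929\right)}{-5664} = \left(-26169 + \left(4 + 11858\right)\right) \left(- \frac{1}{5664}\right) = \left(-26169 + 11862\right) \left(- \frac{1}{5664}\right) = \left(-14307\right) \left(- \frac{1}{5664}\right) = \frac{4769}{1888}$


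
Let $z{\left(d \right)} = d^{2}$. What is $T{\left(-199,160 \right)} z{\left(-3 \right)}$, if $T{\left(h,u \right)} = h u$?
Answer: $-286560$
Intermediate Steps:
$T{\left(-199,160 \right)} z{\left(-3 \right)} = \left(-199\right) 160 \left(-3\right)^{2} = \left(-31840\right) 9 = -286560$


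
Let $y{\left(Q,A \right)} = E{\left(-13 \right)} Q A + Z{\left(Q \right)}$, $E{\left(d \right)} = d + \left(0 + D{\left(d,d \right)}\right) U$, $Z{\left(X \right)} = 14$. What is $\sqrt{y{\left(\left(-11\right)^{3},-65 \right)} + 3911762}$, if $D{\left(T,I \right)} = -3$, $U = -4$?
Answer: $3 \sqrt{425029} \approx 1955.8$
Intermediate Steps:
$E{\left(d \right)} = 12 + d$ ($E{\left(d \right)} = d + \left(0 - 3\right) \left(-4\right) = d - -12 = d + 12 = 12 + d$)
$y{\left(Q,A \right)} = 14 - A Q$ ($y{\left(Q,A \right)} = \left(12 - 13\right) Q A + 14 = - Q A + 14 = - A Q + 14 = 14 - A Q$)
$\sqrt{y{\left(\left(-11\right)^{3},-65 \right)} + 3911762} = \sqrt{\left(14 - - 65 \left(-11\right)^{3}\right) + 3911762} = \sqrt{\left(14 - \left(-65\right) \left(-1331\right)\right) + 3911762} = \sqrt{\left(14 - 86515\right) + 3911762} = \sqrt{-86501 + 3911762} = \sqrt{3825261} = 3 \sqrt{425029}$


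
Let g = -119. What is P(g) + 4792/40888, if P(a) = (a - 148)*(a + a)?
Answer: 324784205/5111 ≈ 63546.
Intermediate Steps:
P(a) = 2*a*(-148 + a) (P(a) = (-148 + a)*(2*a) = 2*a*(-148 + a))
P(g) + 4792/40888 = 2*(-119)*(-148 - 119) + 4792/40888 = 2*(-119)*(-267) + 4792*(1/40888) = 63546 + 599/5111 = 324784205/5111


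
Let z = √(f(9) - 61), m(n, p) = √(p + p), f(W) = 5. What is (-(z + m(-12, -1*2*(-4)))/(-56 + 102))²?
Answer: (2 + I*√14)²/529 ≈ -0.018904 + 0.028292*I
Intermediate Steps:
m(n, p) = √2*√p (m(n, p) = √(2*p) = √2*√p)
z = 2*I*√14 (z = √(5 - 61) = √(-56) = 2*I*√14 ≈ 7.4833*I)
(-(z + m(-12, -1*2*(-4)))/(-56 + 102))² = (-(2*I*√14 + √2*√(-1*2*(-4)))/(-56 + 102))² = (-(2*I*√14 + √2*√(-2*(-4)))/46)² = (-(2*I*√14 + √2*√8)/46)² = (-(2*I*√14 + √2*(2*√2))/46)² = (-(2*I*√14 + 4)/46)² = (-(4 + 2*I*√14)/46)² = (-(2/23 + I*√14/23))² = (-2/23 - I*√14/23)²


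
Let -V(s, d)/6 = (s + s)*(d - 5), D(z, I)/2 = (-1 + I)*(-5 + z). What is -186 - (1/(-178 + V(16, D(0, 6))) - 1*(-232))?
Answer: -4339677/10382 ≈ -418.00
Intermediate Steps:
D(z, I) = 2*(-1 + I)*(-5 + z) (D(z, I) = 2*((-1 + I)*(-5 + z)) = 2*(-1 + I)*(-5 + z))
V(s, d) = -12*s*(-5 + d) (V(s, d) = -6*(s + s)*(d - 5) = -6*2*s*(-5 + d) = -12*s*(-5 + d))
-186 - (1/(-178 + V(16, D(0, 6))) - 1*(-232)) = -186 - (1/(-178 + 12*16*(5 - (10 - 10*6 - 2*0 + 2*6*0))) - 1*(-232)) = -186 - (1/(-178 + 12*16*(5 - (10 - 60 + 0 + 0))) + 232) = -186 - (1/(-178 + 12*16*(5 - 1*(-50))) + 232) = -186 - (1/(-178 + 12*16*(5 + 50)) + 232) = -186 - (1/(-178 + 12*16*55) + 232) = -186 - (1/(-178 + 10560) + 232) = -186 - (1/10382 + 232) = -186 - 1*2408625/10382 = -186 - 2408625/10382 = -4339677/10382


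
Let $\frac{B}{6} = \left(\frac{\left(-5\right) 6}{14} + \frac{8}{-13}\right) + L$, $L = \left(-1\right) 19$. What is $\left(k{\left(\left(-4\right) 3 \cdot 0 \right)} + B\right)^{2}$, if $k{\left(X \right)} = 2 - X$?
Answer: $\frac{136843204}{8281} \approx 16525.0$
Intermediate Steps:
$L = -19$
$B = - \frac{11880}{91}$ ($B = 6 \left(\left(\frac{\left(-5\right) 6}{14} + \frac{8}{-13}\right) - 19\right) = 6 \left(\left(\left(-30\right) \frac{1}{14} + 8 \left(- \frac{1}{13}\right)\right) - 19\right) = 6 \left(\left(- \frac{15}{7} - \frac{8}{13}\right) - 19\right) = 6 \left(- \frac{251}{91} - 19\right) = 6 \left(- \frac{1980}{91}\right) = - \frac{11880}{91} \approx -130.55$)
$\left(k{\left(\left(-4\right) 3 \cdot 0 \right)} + B\right)^{2} = \left(\left(2 - \left(-4\right) 3 \cdot 0\right) - \frac{11880}{91}\right)^{2} = \left(\left(2 - \left(-12\right) 0\right) - \frac{11880}{91}\right)^{2} = \left(\left(2 - 0\right) - \frac{11880}{91}\right)^{2} = \left(\left(2 + 0\right) - \frac{11880}{91}\right)^{2} = \left(2 - \frac{11880}{91}\right)^{2} = \left(- \frac{11698}{91}\right)^{2} = \frac{136843204}{8281}$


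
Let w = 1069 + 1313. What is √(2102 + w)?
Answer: 2*√1121 ≈ 66.963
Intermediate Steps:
w = 2382
√(2102 + w) = √(2102 + 2382) = √4484 = 2*√1121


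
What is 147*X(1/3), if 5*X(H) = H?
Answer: 49/5 ≈ 9.8000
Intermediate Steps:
X(H) = H/5
147*X(1/3) = 147*((⅕)/3) = 147*((⅕)*(⅓)) = 147*(1/15) = 49/5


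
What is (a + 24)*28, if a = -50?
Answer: -728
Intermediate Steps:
(a + 24)*28 = (-50 + 24)*28 = -26*28 = -728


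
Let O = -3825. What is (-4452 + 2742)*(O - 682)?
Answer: 7706970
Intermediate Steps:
(-4452 + 2742)*(O - 682) = (-4452 + 2742)*(-3825 - 682) = -1710*(-4507) = 7706970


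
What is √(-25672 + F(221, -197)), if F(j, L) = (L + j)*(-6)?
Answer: 2*I*√6454 ≈ 160.67*I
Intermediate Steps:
F(j, L) = -6*L - 6*j
√(-25672 + F(221, -197)) = √(-25672 + (-6*(-197) - 6*221)) = √(-25672 + (1182 - 1326)) = √(-25672 - 144) = √(-25816) = 2*I*√6454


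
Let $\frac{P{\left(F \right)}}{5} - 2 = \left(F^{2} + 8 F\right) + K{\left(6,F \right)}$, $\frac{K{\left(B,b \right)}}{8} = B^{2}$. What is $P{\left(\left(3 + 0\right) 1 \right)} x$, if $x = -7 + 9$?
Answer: $3230$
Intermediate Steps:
$K{\left(B,b \right)} = 8 B^{2}$
$x = 2$
$P{\left(F \right)} = 1450 + 5 F^{2} + 40 F$ ($P{\left(F \right)} = 10 + 5 \left(\left(F^{2} + 8 F\right) + 8 \cdot 6^{2}\right) = 10 + 5 \left(\left(F^{2} + 8 F\right) + 8 \cdot 36\right) = 10 + 5 \left(\left(F^{2} + 8 F\right) + 288\right) = 10 + 5 \left(288 + F^{2} + 8 F\right) = 10 + \left(1440 + 5 F^{2} + 40 F\right) = 1450 + 5 F^{2} + 40 F$)
$P{\left(\left(3 + 0\right) 1 \right)} x = \left(1450 + 5 \left(\left(3 + 0\right) 1\right)^{2} + 40 \left(3 + 0\right) 1\right) 2 = \left(1450 + 5 \left(3 \cdot 1\right)^{2} + 40 \cdot 3 \cdot 1\right) 2 = \left(1450 + 5 \cdot 3^{2} + 40 \cdot 3\right) 2 = \left(1450 + 5 \cdot 9 + 120\right) 2 = \left(1450 + 45 + 120\right) 2 = 1615 \cdot 2 = 3230$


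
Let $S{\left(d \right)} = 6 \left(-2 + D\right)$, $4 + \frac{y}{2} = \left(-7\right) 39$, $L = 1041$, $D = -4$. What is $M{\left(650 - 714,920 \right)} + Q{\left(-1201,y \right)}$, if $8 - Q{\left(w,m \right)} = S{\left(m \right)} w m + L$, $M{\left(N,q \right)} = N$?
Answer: $23951647$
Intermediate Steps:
$y = -554$ ($y = -8 + 2 \left(\left(-7\right) 39\right) = -8 + 2 \left(-273\right) = -8 - 546 = -554$)
$S{\left(d \right)} = -36$ ($S{\left(d \right)} = 6 \left(-2 - 4\right) = 6 \left(-6\right) = -36$)
$Q{\left(w,m \right)} = -1033 + 36 m w$ ($Q{\left(w,m \right)} = 8 - \left(- 36 w m + 1041\right) = 8 - \left(- 36 m w + 1041\right) = 8 - \left(1041 - 36 m w\right) = 8 + \left(-1041 + 36 m w\right) = -1033 + 36 m w$)
$M{\left(650 - 714,920 \right)} + Q{\left(-1201,y \right)} = \left(650 - 714\right) - \left(1033 + 19944 \left(-1201\right)\right) = \left(650 - 714\right) + \left(-1033 + 23952744\right) = -64 + 23951711 = 23951647$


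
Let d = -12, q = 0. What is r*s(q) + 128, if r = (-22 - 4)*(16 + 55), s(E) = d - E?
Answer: 22280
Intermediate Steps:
s(E) = -12 - E
r = -1846 (r = -26*71 = -1846)
r*s(q) + 128 = -1846*(-12 - 1*0) + 128 = -1846*(-12 + 0) + 128 = -1846*(-12) + 128 = 22152 + 128 = 22280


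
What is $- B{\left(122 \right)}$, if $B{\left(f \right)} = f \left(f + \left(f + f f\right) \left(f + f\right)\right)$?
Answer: $-446713492$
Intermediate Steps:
$B{\left(f \right)} = f \left(f + 2 f \left(f + f^{2}\right)\right)$ ($B{\left(f \right)} = f \left(f + \left(f + f^{2}\right) 2 f\right) = f \left(f + 2 f \left(f + f^{2}\right)\right)$)
$- B{\left(122 \right)} = - 122^{2} \left(1 + 2 \cdot 122 + 2 \cdot 122^{2}\right) = - 14884 \left(1 + 244 + 2 \cdot 14884\right) = - 14884 \left(1 + 244 + 29768\right) = - 14884 \cdot 30013 = \left(-1\right) 446713492 = -446713492$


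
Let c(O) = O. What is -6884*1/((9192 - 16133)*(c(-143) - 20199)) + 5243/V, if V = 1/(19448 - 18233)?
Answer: 449719619309753/70596911 ≈ 6.3702e+6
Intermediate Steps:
V = 1/1215 ≈ 0.00082305
-6884*1/((9192 - 16133)*(c(-143) - 20199)) + 5243/V = -6884*1/((-143 - 20199)*(9192 - 16133)) + 5243/(1/1215) = -6884/((-20342*(-6941))) + 5243*1215 = -6884/141193822 + 6370245 = -6884*1/141193822 + 6370245 = -3442/70596911 + 6370245 = 449719619309753/70596911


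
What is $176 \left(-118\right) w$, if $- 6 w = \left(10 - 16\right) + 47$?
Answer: $\frac{425744}{3} \approx 1.4191 \cdot 10^{5}$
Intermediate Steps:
$w = - \frac{41}{6}$ ($w = - \frac{\left(10 - 16\right) + 47}{6} = - \frac{-6 + 47}{6} = \left(- \frac{1}{6}\right) 41 = - \frac{41}{6} \approx -6.8333$)
$176 \left(-118\right) w = 176 \left(-118\right) \left(- \frac{41}{6}\right) = \left(-20768\right) \left(- \frac{41}{6}\right) = \frac{425744}{3}$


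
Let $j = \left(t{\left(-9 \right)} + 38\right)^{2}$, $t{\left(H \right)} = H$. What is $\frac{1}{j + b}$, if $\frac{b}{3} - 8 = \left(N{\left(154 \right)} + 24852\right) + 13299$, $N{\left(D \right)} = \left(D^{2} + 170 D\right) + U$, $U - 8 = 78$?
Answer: $\frac{1}{265264} \approx 3.7698 \cdot 10^{-6}$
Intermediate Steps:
$U = 86$ ($U = 8 + 78 = 86$)
$N{\left(D \right)} = 86 + D^{2} + 170 D$ ($N{\left(D \right)} = \left(D^{2} + 170 D\right) + 86 = 86 + D^{2} + 170 D$)
$j = 841$ ($j = \left(-9 + 38\right)^{2} = 29^{2} = 841$)
$b = 264423$ ($b = 24 + 3 \left(\left(\left(86 + 154^{2} + 170 \cdot 154\right) + 24852\right) + 13299\right) = 24 + 3 \left(\left(\left(86 + 23716 + 26180\right) + 24852\right) + 13299\right) = 24 + 3 \left(\left(49982 + 24852\right) + 13299\right) = 24 + 3 \left(74834 + 13299\right) = 24 + 3 \cdot 88133 = 24 + 264399 = 264423$)
$\frac{1}{j + b} = \frac{1}{841 + 264423} = \frac{1}{265264}$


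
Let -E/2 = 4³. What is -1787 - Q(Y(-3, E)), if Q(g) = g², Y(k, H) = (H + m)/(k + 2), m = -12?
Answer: -21387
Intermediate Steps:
E = -128 (E = -2*4³ = -2*64 = -128)
Y(k, H) = (-12 + H)/(2 + k) (Y(k, H) = (H - 12)/(k + 2) = (-12 + H)/(2 + k))
-1787 - Q(Y(-3, E)) = -1787 - ((-12 - 128)/(2 - 3))² = -1787 - (-140/(-1))² = -1787 - (-1*(-140))² = -1787 - 1*140² = -1787 - 1*19600 = -1787 - 19600 = -21387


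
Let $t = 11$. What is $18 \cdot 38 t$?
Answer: $7524$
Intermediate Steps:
$18 \cdot 38 t = 18 \cdot 38 \cdot 11 = 684 \cdot 11 = 7524$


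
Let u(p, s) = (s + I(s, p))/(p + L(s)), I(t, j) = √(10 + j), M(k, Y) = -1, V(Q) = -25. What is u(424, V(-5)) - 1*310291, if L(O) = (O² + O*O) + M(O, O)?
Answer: -519116868/1673 + √434/1673 ≈ -3.1029e+5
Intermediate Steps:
L(O) = -1 + 2*O² (L(O) = (O² + O*O) - 1 = (O² + O²) - 1 = 2*O² - 1 = -1 + 2*O²)
u(p, s) = (s + √(10 + p))/(-1 + p + 2*s²) (u(p, s) = (s + √(10 + p))/(p + (-1 + 2*s²)) = (s + √(10 + p))/(-1 + p + 2*s²))
u(424, V(-5)) - 1*310291 = (-25 + √(10 + 424))/(-1 + 424 + 2*(-25)²) - 1*310291 = (-25 + √434)/(-1 + 424 + 2*625) - 310291 = (-25 + √434)/(-1 + 424 + 1250) - 310291 = (-25 + √434)/1673 - 310291 = (-25/1673 + √434/1673) - 310291 = -519116868/1673 + √434/1673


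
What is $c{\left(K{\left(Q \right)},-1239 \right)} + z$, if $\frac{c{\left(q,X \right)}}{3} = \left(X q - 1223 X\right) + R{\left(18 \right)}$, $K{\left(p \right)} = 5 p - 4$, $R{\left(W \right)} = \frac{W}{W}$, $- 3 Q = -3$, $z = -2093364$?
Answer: $2448813$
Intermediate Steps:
$Q = 1$ ($Q = \left(- \frac{1}{3}\right) \left(-3\right) = 1$)
$R{\left(W \right)} = 1$
$K{\left(p \right)} = -4 + 5 p$
$c{\left(q,X \right)} = 3 - 3669 X + 3 X q$ ($c{\left(q,X \right)} = 3 \left(\left(X q - 1223 X\right) + 1\right) = 3 \left(\left(- 1223 X + X q\right) + 1\right) = 3 \left(1 - 1223 X + X q\right) = 3 - 3669 X + 3 X q$)
$c{\left(K{\left(Q \right)},-1239 \right)} + z = \left(3 - -4545891 + 3 \left(-1239\right) \left(-4 + 5 \cdot 1\right)\right) - 2093364 = \left(3 + 4545891 + 3 \left(-1239\right) \left(-4 + 5\right)\right) - 2093364 = \left(3 + 4545891 + 3 \left(-1239\right) 1\right) - 2093364 = \left(3 + 4545891 - 3717\right) - 2093364 = 4542177 - 2093364 = 2448813$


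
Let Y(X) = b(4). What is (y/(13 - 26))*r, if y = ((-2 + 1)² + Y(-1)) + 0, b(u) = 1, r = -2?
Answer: 4/13 ≈ 0.30769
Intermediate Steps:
Y(X) = 1
y = 2 (y = ((-2 + 1)² + 1) + 0 = ((-1)² + 1) + 0 = (1 + 1) + 0 = 2 + 0 = 2)
(y/(13 - 26))*r = (2/(13 - 26))*(-2) = (2/(-13))*(-2) = (2*(-1/13))*(-2) = -2/13*(-2) = 4/13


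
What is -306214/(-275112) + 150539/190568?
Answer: 12471209365/6553442952 ≈ 1.9030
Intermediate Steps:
-306214/(-275112) + 150539/190568 = -306214*(-1/275112) + 150539*(1/190568) = 153107/137556 + 150539/190568 = 12471209365/6553442952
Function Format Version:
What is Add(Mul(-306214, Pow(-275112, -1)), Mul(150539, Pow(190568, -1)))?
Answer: Rational(12471209365, 6553442952) ≈ 1.9030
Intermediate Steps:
Add(Mul(-306214, Pow(-275112, -1)), Mul(150539, Pow(190568, -1))) = Add(Mul(-306214, Rational(-1, 275112)), Mul(150539, Rational(1, 190568))) = Add(Rational(153107, 137556), Rational(150539, 190568)) = Rational(12471209365, 6553442952)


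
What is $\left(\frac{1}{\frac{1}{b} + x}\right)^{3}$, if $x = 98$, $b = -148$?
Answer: $\frac{3241792}{3050517641527} \approx 1.0627 \cdot 10^{-6}$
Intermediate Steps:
$\left(\frac{1}{\frac{1}{b} + x}\right)^{3} = \left(\frac{1}{\frac{1}{-148} + 98}\right)^{3} = \left(\frac{1}{- \frac{1}{148} + 98}\right)^{3} = \left(\frac{1}{\frac{14503}{148}}\right)^{3} = \left(\frac{148}{14503}\right)^{3} = \frac{3241792}{3050517641527}$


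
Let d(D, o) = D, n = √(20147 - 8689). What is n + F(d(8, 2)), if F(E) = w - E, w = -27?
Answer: -35 + √11458 ≈ 72.042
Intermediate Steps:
n = √11458 ≈ 107.04
F(E) = -27 - E
n + F(d(8, 2)) = √11458 + (-27 - 1*8) = √11458 + (-27 - 8) = √11458 - 35 = -35 + √11458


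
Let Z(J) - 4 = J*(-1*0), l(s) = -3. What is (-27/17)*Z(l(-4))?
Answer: -108/17 ≈ -6.3529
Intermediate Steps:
Z(J) = 4 (Z(J) = 4 + J*(-1*0) = 4 + J*0 = 4 + 0 = 4)
(-27/17)*Z(l(-4)) = -27/17*4 = -108/17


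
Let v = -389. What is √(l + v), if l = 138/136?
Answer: I*√448511/34 ≈ 19.697*I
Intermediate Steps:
l = 69/68 (l = 138*(1/136) = 69/68 ≈ 1.0147)
√(l + v) = √(69/68 - 389) = √(-26383/68) = I*√448511/34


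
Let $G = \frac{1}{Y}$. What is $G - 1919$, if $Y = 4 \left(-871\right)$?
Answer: $- \frac{6685797}{3484} \approx -1919.0$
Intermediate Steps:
$Y = -3484$
$G = - \frac{1}{3484}$ ($G = \frac{1}{-3484} = - \frac{1}{3484} \approx -0.00028703$)
$G - 1919 = - \frac{1}{3484} - 1919 = - \frac{6685797}{3484}$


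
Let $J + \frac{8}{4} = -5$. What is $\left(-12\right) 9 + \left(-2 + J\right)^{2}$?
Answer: $-27$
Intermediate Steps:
$J = -7$ ($J = -2 - 5 = -7$)
$\left(-12\right) 9 + \left(-2 + J\right)^{2} = \left(-12\right) 9 + \left(-2 - 7\right)^{2} = -108 + \left(-9\right)^{2} = -108 + 81 = -27$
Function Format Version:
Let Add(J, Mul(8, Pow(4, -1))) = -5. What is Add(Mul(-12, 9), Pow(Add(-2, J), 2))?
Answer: -27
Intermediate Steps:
J = -7 (J = Add(-2, -5) = -7)
Add(Mul(-12, 9), Pow(Add(-2, J), 2)) = Add(Mul(-12, 9), Pow(Add(-2, -7), 2)) = Add(-108, Pow(-9, 2)) = Add(-108, 81) = -27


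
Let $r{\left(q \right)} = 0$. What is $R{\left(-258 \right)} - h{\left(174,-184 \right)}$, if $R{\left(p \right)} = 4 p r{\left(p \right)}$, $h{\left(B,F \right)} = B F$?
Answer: $32016$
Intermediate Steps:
$R{\left(p \right)} = 0$ ($R{\left(p \right)} = 4 p 0 = 0$)
$R{\left(-258 \right)} - h{\left(174,-184 \right)} = 0 - 174 \left(-184\right) = 0 - -32016 = 0 + 32016 = 32016$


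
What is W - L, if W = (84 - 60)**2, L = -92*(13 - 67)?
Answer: -4392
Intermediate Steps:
L = 4968 (L = -92*(-54) = 4968)
W = 576 (W = 24**2 = 576)
W - L = 576 - 1*4968 = 576 - 4968 = -4392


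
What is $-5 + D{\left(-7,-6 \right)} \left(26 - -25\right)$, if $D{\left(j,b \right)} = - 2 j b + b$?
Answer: $-4595$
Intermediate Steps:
$D{\left(j,b \right)} = b - 2 b j$ ($D{\left(j,b \right)} = - 2 b j + b = b - 2 b j$)
$-5 + D{\left(-7,-6 \right)} \left(26 - -25\right) = -5 + - 6 \left(1 - -14\right) \left(26 - -25\right) = -5 + - 6 \left(1 + 14\right) \left(26 + 25\right) = -5 + \left(-6\right) 15 \cdot 51 = -5 - 4590 = -4595$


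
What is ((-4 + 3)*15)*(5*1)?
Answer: -75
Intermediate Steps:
((-4 + 3)*15)*(5*1) = -1*15*5 = -15*5 = -75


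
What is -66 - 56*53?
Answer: -3034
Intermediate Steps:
-66 - 56*53 = -66 - 2968 = -3034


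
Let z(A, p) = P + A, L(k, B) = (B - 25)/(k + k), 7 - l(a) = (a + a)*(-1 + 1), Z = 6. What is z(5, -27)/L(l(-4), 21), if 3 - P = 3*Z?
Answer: 35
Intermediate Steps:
l(a) = 7 (l(a) = 7 - (a + a)*(-1 + 1) = 7 - 2*a*0 = 7 - 1*0 = 7 + 0 = 7)
P = -15 (P = 3 - 3*6 = 3 - 1*18 = 3 - 18 = -15)
L(k, B) = (-25 + B)/(2*k) (L(k, B) = (-25 + B)/((2*k)) = (-25 + B)*(1/(2*k)) = (-25 + B)/(2*k))
z(A, p) = -15 + A
z(5, -27)/L(l(-4), 21) = (-15 + 5)/(((1/2)*(-25 + 21)/7)) = -10/((1/2)*(1/7)*(-4)) = -10/(-2/7) = -10*(-7/2) = 35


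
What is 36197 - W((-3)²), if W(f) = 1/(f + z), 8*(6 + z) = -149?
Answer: 4524633/125 ≈ 36197.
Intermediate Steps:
z = -197/8 (z = -6 + (⅛)*(-149) = -6 - 149/8 = -197/8 ≈ -24.625)
W(f) = 1/(-197/8 + f) (W(f) = 1/(f - 197/8) = 1/(-197/8 + f))
36197 - W((-3)²) = 36197 - 8/(-197 + 8*(-3)²) = 36197 - 8/(-197 + 8*9) = 36197 - 8/(-197 + 72) = 36197 - 8/(-125) = 36197 - 8*(-1)/125 = 36197 - 1*(-8/125) = 36197 + 8/125 = 4524633/125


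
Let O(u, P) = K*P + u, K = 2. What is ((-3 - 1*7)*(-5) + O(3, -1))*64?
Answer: 3264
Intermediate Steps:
O(u, P) = u + 2*P (O(u, P) = 2*P + u = u + 2*P)
((-3 - 1*7)*(-5) + O(3, -1))*64 = ((-3 - 1*7)*(-5) + (3 + 2*(-1)))*64 = ((-3 - 7)*(-5) + (3 - 2))*64 = (-10*(-5) + 1)*64 = (50 + 1)*64 = 51*64 = 3264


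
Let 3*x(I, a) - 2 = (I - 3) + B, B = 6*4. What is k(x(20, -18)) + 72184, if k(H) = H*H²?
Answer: 2028475/27 ≈ 75129.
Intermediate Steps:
B = 24
x(I, a) = 23/3 + I/3 (x(I, a) = ⅔ + ((I - 3) + 24)/3 = ⅔ + ((-3 + I) + 24)/3 = ⅔ + (21 + I)/3 = ⅔ + (7 + I/3) = 23/3 + I/3)
k(H) = H³
k(x(20, -18)) + 72184 = (23/3 + (⅓)*20)³ + 72184 = (23/3 + 20/3)³ + 72184 = (43/3)³ + 72184 = 79507/27 + 72184 = 2028475/27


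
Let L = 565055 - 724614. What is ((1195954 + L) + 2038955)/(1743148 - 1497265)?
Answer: 3075350/245883 ≈ 12.507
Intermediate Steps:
L = -159559
((1195954 + L) + 2038955)/(1743148 - 1497265) = ((1195954 - 159559) + 2038955)/(1743148 - 1497265) = (1036395 + 2038955)/245883 = 3075350*(1/245883) = 3075350/245883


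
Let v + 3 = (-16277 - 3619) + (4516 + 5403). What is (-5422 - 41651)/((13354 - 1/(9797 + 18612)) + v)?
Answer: -445765619/31950655 ≈ -13.952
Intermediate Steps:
v = -9980 (v = -3 + ((-16277 - 3619) + (4516 + 5403)) = -3 + (-19896 + 9919) = -3 - 9977 = -9980)
(-5422 - 41651)/((13354 - 1/(9797 + 18612)) + v) = (-5422 - 41651)/((13354 - 1/(9797 + 18612)) - 9980) = -47073/((13354 - 1/28409) - 9980) = -47073/(379373785/28409 - 9980) = -47073/95851965/28409 = -47073*28409/95851965 = -445765619/31950655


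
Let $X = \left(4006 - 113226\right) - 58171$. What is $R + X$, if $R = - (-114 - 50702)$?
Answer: $-116575$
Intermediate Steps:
$X = -167391$ ($X = -109220 - 58171 = -167391$)
$R = 50816$ ($R = - (-114 - 50702) = \left(-1\right) \left(-50816\right) = 50816$)
$R + X = 50816 - 167391 = -116575$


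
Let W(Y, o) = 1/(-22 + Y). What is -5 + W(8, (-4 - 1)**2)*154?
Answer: -16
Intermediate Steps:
-5 + W(8, (-4 - 1)**2)*154 = -5 + 154/(-22 + 8) = -5 + 154/(-14) = -5 - 1/14*154 = -5 - 11 = -16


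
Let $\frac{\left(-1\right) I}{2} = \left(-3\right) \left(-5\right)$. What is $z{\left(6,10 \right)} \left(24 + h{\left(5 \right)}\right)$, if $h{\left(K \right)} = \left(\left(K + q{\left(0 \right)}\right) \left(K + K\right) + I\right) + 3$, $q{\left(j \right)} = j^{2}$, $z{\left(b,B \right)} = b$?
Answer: $282$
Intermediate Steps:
$I = -30$ ($I = - 2 \left(\left(-3\right) \left(-5\right)\right) = \left(-2\right) 15 = -30$)
$h{\left(K \right)} = -27 + 2 K^{2}$ ($h{\left(K \right)} = \left(\left(K + 0^{2}\right) \left(K + K\right) - 30\right) + 3 = \left(\left(K + 0\right) 2 K - 30\right) + 3 = \left(K 2 K - 30\right) + 3 = \left(2 K^{2} - 30\right) + 3 = \left(-30 + 2 K^{2}\right) + 3 = -27 + 2 K^{2}$)
$z{\left(6,10 \right)} \left(24 + h{\left(5 \right)}\right) = 6 \left(24 - \left(27 - 2 \cdot 5^{2}\right)\right) = 6 \left(24 + \left(-27 + 2 \cdot 25\right)\right) = 6 \left(24 + \left(-27 + 50\right)\right) = 6 \left(24 + 23\right) = 6 \cdot 47 = 282$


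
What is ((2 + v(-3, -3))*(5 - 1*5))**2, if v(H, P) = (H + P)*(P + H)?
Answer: 0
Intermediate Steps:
v(H, P) = (H + P)**2 (v(H, P) = (H + P)*(H + P) = (H + P)**2)
((2 + v(-3, -3))*(5 - 1*5))**2 = ((2 + (-3 - 3)**2)*(5 - 1*5))**2 = ((2 + (-6)**2)*(5 - 5))**2 = ((2 + 36)*0)**2 = (38*0)**2 = 0**2 = 0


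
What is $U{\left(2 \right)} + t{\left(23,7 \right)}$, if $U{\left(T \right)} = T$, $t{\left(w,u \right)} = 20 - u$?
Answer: $15$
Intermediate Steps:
$U{\left(2 \right)} + t{\left(23,7 \right)} = 2 + \left(20 - 7\right) = 2 + 13 = 15$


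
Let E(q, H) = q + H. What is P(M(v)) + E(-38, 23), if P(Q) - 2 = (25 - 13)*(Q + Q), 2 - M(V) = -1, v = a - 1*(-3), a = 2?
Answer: 59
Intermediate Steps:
v = 5 (v = 2 - 1*(-3) = 2 + 3 = 5)
E(q, H) = H + q
M(V) = 3 (M(V) = 2 - 1*(-1) = 2 + 1 = 3)
P(Q) = 2 + 24*Q (P(Q) = 2 + (25 - 13)*(Q + Q) = 2 + 12*(2*Q) = 2 + 24*Q)
P(M(v)) + E(-38, 23) = (2 + 24*3) + (23 - 38) = (2 + 72) - 15 = 74 - 15 = 59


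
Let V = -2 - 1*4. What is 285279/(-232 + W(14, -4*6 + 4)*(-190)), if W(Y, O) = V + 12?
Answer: -285279/1372 ≈ -207.93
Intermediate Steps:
V = -6 (V = -2 - 4 = -6)
W(Y, O) = 6 (W(Y, O) = -6 + 12 = 6)
285279/(-232 + W(14, -4*6 + 4)*(-190)) = 285279/(-232 + 6*(-190)) = 285279/(-232 - 1140) = 285279/(-1372) = 285279*(-1/1372) = -285279/1372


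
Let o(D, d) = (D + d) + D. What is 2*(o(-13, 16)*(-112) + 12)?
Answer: 2264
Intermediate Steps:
o(D, d) = d + 2*D
2*(o(-13, 16)*(-112) + 12) = 2*((16 + 2*(-13))*(-112) + 12) = 2*((16 - 26)*(-112) + 12) = 2*(-10*(-112) + 12) = 2*(1120 + 12) = 2*1132 = 2264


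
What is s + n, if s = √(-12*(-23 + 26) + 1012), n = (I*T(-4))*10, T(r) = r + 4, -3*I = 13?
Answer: 4*√61 ≈ 31.241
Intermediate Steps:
I = -13/3 (I = -⅓*13 = -13/3 ≈ -4.3333)
T(r) = 4 + r
n = 0 (n = -13*(4 - 4)/3*10 = -13/3*0*10 = 0*10 = 0)
s = 4*√61 (s = √(-12*3 + 1012) = √(-36 + 1012) = √976 = 4*√61 ≈ 31.241)
s + n = 4*√61 + 0 = 4*√61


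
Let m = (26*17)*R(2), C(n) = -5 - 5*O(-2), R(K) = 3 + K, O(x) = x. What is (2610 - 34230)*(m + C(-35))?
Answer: -70038300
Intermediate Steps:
C(n) = 5 (C(n) = -5 - 5*(-2) = -5 + 10 = 5)
m = 2210 (m = (26*17)*(3 + 2) = 442*5 = 2210)
(2610 - 34230)*(m + C(-35)) = (2610 - 34230)*(2210 + 5) = -31620*2215 = -70038300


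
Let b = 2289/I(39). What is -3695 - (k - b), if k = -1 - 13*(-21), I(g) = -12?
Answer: -16631/4 ≈ -4157.8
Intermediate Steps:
k = 272 (k = -1 + 273 = 272)
b = -763/4 (b = 2289/(-12) = 2289*(-1/12) = -763/4 ≈ -190.75)
-3695 - (k - b) = -3695 - (272 - 1*(-763/4)) = -3695 - (272 + 763/4) = -3695 - 1*1851/4 = -3695 - 1851/4 = -16631/4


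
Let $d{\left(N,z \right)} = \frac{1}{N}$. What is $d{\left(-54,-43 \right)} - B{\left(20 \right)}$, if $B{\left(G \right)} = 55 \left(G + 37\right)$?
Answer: $- \frac{169291}{54} \approx -3135.0$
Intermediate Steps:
$B{\left(G \right)} = 2035 + 55 G$ ($B{\left(G \right)} = 55 \left(37 + G\right) = 2035 + 55 G$)
$d{\left(-54,-43 \right)} - B{\left(20 \right)} = \frac{1}{-54} - \left(2035 + 55 \cdot 20\right) = - \frac{1}{54} - \left(2035 + 1100\right) = - \frac{1}{54} - 3135 = - \frac{169291}{54}$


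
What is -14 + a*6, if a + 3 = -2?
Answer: -44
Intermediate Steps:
a = -5 (a = -3 - 2 = -5)
-14 + a*6 = -14 - 5*6 = -14 - 30 = -44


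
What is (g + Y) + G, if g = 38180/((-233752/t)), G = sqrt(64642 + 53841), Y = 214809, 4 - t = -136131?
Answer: 11253599767/58438 + sqrt(118483) ≈ 1.9292e+5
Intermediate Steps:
t = 136135 (t = 4 - 1*(-136131) = 4 + 136131 = 136135)
G = sqrt(118483) ≈ 344.21
g = -1299408575/58438 (g = 38180/((-233752/136135)) = 38180/((-233752*1/136135)) = 38180/(-233752/136135) = 38180*(-136135/233752) = -1299408575/58438 ≈ -22236.)
(g + Y) + G = (-1299408575/58438 + 214809) + sqrt(118483) = 11253599767/58438 + sqrt(118483)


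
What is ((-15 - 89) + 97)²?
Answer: 49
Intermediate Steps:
((-15 - 89) + 97)² = (-104 + 97)² = (-7)² = 49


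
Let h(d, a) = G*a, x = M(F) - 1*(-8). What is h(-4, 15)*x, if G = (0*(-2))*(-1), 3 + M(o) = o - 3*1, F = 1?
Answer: 0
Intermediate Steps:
M(o) = -6 + o (M(o) = -3 + (o - 3*1) = -3 + (o - 3) = -3 + (-3 + o) = -6 + o)
G = 0 (G = 0*(-1) = 0)
x = 3 (x = (-6 + 1) - 1*(-8) = -5 + 8 = 3)
h(d, a) = 0 (h(d, a) = 0*a = 0)
h(-4, 15)*x = 0*3 = 0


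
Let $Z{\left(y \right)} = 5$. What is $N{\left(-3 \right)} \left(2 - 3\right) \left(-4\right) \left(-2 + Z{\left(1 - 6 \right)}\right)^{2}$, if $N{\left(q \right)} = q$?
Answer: $-108$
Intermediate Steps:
$N{\left(-3 \right)} \left(2 - 3\right) \left(-4\right) \left(-2 + Z{\left(1 - 6 \right)}\right)^{2} = - 3 \left(2 - 3\right) \left(-4\right) \left(-2 + 5\right)^{2} = - 3 \left(\left(-1\right) \left(-4\right)\right) 3^{2} = \left(-3\right) 4 \cdot 9 = \left(-12\right) 9 = -108$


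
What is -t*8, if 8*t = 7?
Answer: -7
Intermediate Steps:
t = 7/8 (t = (⅛)*7 = 7/8 ≈ 0.87500)
-t*8 = -1*7/8*8 = -7/8*8 = -7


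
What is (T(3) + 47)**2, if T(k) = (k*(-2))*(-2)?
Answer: 3481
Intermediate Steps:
T(k) = 4*k (T(k) = -2*k*(-2) = 4*k)
(T(3) + 47)**2 = (4*3 + 47)**2 = (12 + 47)**2 = 59**2 = 3481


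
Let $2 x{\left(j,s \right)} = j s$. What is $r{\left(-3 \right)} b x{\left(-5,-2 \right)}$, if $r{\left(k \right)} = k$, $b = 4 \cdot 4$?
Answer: $-240$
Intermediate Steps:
$x{\left(j,s \right)} = \frac{j s}{2}$
$b = 16$
$r{\left(-3 \right)} b x{\left(-5,-2 \right)} = \left(-3\right) 16 \cdot \frac{1}{2} \left(-5\right) \left(-2\right) = \left(-48\right) 5 = -240$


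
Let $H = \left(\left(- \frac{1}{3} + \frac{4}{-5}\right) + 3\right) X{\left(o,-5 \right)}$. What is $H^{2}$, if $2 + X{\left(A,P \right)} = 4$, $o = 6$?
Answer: $\frac{3136}{225} \approx 13.938$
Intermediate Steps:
$X{\left(A,P \right)} = 2$ ($X{\left(A,P \right)} = -2 + 4 = 2$)
$H = \frac{56}{15}$ ($H = \left(\left(- \frac{1}{3} + \frac{4}{-5}\right) + 3\right) 2 = \left(\left(\left(-1\right) \frac{1}{3} + 4 \left(- \frac{1}{5}\right)\right) + 3\right) 2 = \left(\left(- \frac{1}{3} - \frac{4}{5}\right) + 3\right) 2 = \left(- \frac{17}{15} + 3\right) 2 = \frac{28}{15} \cdot 2 = \frac{56}{15} \approx 3.7333$)
$H^{2} = \left(\frac{56}{15}\right)^{2} = \frac{3136}{225}$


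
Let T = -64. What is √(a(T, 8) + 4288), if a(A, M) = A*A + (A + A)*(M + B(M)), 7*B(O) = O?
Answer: 8*√5523/7 ≈ 84.934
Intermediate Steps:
B(O) = O/7
a(A, M) = A² + 16*A*M/7 (a(A, M) = A*A + (A + A)*(M + M/7) = A² + (2*A)*(8*M/7) = A² + 16*A*M/7)
√(a(T, 8) + 4288) = √((⅐)*(-64)*(7*(-64) + 16*8) + 4288) = √((⅐)*(-64)*(-448 + 128) + 4288) = √((⅐)*(-64)*(-320) + 4288) = √(20480/7 + 4288) = √(50496/7) = 8*√5523/7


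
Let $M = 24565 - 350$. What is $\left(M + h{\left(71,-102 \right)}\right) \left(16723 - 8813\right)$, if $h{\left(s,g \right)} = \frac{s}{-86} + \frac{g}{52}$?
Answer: $\frac{107058899570}{559} \approx 1.9152 \cdot 10^{8}$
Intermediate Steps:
$h{\left(s,g \right)} = - \frac{s}{86} + \frac{g}{52}$ ($h{\left(s,g \right)} = s \left(- \frac{1}{86}\right) + g \frac{1}{52} = - \frac{s}{86} + \frac{g}{52}$)
$M = 24215$ ($M = 24565 - 350 = 24215$)
$\left(M + h{\left(71,-102 \right)}\right) \left(16723 - 8813\right) = \left(24215 + \left(\left(- \frac{1}{86}\right) 71 + \frac{1}{52} \left(-102\right)\right)\right) \left(16723 - 8813\right) = \left(24215 - \frac{1558}{559}\right) 7910 = \frac{13534627}{559} \cdot 7910 = \frac{107058899570}{559}$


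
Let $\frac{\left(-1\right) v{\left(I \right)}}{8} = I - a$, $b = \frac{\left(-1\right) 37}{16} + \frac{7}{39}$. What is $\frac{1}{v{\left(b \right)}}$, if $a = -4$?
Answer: $- \frac{78}{1165} \approx -0.066953$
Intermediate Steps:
$b = - \frac{1331}{624}$ ($b = \left(-37\right) \frac{1}{16} + 7 \cdot \frac{1}{39} = - \frac{37}{16} + \frac{7}{39} = - \frac{1331}{624} \approx -2.133$)
$v{\left(I \right)} = -32 - 8 I$ ($v{\left(I \right)} = - 8 \left(I - -4\right) = - 8 \left(I + 4\right) = - 8 \left(4 + I\right) = -32 - 8 I$)
$\frac{1}{v{\left(b \right)}} = \frac{1}{-32 - - \frac{1331}{78}} = \frac{1}{-32 + \frac{1331}{78}} = \frac{1}{- \frac{1165}{78}} = - \frac{78}{1165}$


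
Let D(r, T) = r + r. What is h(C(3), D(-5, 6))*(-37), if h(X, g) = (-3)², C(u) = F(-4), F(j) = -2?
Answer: -333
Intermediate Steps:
C(u) = -2
D(r, T) = 2*r
h(X, g) = 9
h(C(3), D(-5, 6))*(-37) = 9*(-37) = -333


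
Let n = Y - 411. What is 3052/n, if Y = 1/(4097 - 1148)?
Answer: -4500174/606019 ≈ -7.4258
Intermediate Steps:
Y = 1/2949 ≈ 0.00033910
n = -1212038/2949 (n = 1/2949 - 411 = -1212038/2949 ≈ -411.00)
3052/n = 3052/(-1212038/2949) = 3052*(-2949/1212038) = -4500174/606019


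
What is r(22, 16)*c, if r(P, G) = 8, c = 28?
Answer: 224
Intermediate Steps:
r(22, 16)*c = 8*28 = 224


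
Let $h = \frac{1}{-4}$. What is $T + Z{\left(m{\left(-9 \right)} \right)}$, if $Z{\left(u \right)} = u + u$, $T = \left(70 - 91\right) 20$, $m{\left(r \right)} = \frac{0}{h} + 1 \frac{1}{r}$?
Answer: $- \frac{3782}{9} \approx -420.22$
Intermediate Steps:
$h = - \frac{1}{4} \approx -0.25$
$m{\left(r \right)} = \frac{1}{r}$ ($m{\left(r \right)} = \frac{0}{- \frac{1}{4}} + 1 \frac{1}{r} = 0 \left(-4\right) + \frac{1}{r} = 0 + \frac{1}{r} = \frac{1}{r}$)
$T = -420$ ($T = \left(-21\right) 20 = -420$)
$Z{\left(u \right)} = 2 u$
$T + Z{\left(m{\left(-9 \right)} \right)} = -420 + \frac{2}{-9} = -420 + 2 \left(- \frac{1}{9}\right) = -420 - \frac{2}{9} = - \frac{3782}{9}$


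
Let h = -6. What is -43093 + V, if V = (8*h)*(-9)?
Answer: -42661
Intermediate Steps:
V = 432 (V = (8*(-6))*(-9) = -48*(-9) = 432)
-43093 + V = -43093 + 432 = -42661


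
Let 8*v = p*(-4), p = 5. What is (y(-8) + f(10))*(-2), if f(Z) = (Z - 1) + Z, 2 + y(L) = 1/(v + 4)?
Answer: -106/3 ≈ -35.333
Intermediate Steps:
v = -5/2 (v = (5*(-4))/8 = (⅛)*(-20) = -5/2 ≈ -2.5000)
y(L) = -4/3 (y(L) = -2 + 1/(-5/2 + 4) = -2 + 1/(3/2) = -2 + ⅔ = -4/3)
f(Z) = -1 + 2*Z (f(Z) = (-1 + Z) + Z = -1 + 2*Z)
(y(-8) + f(10))*(-2) = (-4/3 + (-1 + 2*10))*(-2) = (-4/3 + (-1 + 20))*(-2) = (-4/3 + 19)*(-2) = (53/3)*(-2) = -106/3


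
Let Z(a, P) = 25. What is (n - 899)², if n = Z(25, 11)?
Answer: 763876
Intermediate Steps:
n = 25
(n - 899)² = (25 - 899)² = (-874)² = 763876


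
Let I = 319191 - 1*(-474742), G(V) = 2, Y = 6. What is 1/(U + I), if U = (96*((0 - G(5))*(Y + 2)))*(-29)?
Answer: 1/838477 ≈ 1.1926e-6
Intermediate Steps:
U = 44544 (U = (96*((0 - 1*2)*(6 + 2)))*(-29) = (96*((0 - 2)*8))*(-29) = (96*(-2*8))*(-29) = (96*(-16))*(-29) = -1536*(-29) = 44544)
I = 793933 (I = 319191 + 474742 = 793933)
1/(U + I) = 1/(44544 + 793933) = 1/838477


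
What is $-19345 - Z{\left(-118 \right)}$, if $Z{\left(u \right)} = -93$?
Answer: $-19252$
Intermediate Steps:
$-19345 - Z{\left(-118 \right)} = -19345 - -93 = -19345 + 93 = -19252$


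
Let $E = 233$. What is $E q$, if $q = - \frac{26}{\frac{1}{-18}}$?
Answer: $109044$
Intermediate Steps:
$q = 468$ ($q = - \frac{26}{- \frac{1}{18}} = \left(-26\right) \left(-18\right) = 468$)
$E q = 233 \cdot 468 = 109044$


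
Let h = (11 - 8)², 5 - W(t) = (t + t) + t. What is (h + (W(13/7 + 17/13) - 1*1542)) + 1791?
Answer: 23069/91 ≈ 253.51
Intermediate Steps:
W(t) = 5 - 3*t (W(t) = 5 - ((t + t) + t) = 5 - (2*t + t) = 5 - 3*t)
h = 9 (h = 3² = 9)
(h + (W(13/7 + 17/13) - 1*1542)) + 1791 = (9 + ((5 - 3*(13/7 + 17/13)) - 1*1542)) + 1791 = (9 + ((5 - 3*(13*(⅐) + 17*(1/13))) - 1542)) + 1791 = (9 + ((5 - 3*(13/7 + 17/13)) - 1542)) + 1791 = (9 + ((5 - 3*288/91) - 1542)) + 1791 = (9 + ((5 - 864/91) - 1542)) + 1791 = (9 + (-409/91 - 1542)) + 1791 = (9 - 140731/91) + 1791 = -139912/91 + 1791 = 23069/91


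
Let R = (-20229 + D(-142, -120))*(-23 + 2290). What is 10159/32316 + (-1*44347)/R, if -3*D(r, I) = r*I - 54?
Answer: 597714576275/1896784291452 ≈ 0.31512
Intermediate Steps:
D(r, I) = 18 - I*r/3 (D(r, I) = -(r*I - 54)/3 = -(I*r - 54)/3 = -(-54 + I*r)/3 = 18 - I*r/3)
R = -58694897 (R = (-20229 + (18 - 1/3*(-120)*(-142)))*(-23 + 2290) = (-20229 + (18 - 5680))*2267 = (-20229 - 5662)*2267 = -25891*2267 = -58694897)
10159/32316 + (-1*44347)/R = 10159/32316 - 1*44347/(-58694897) = 10159*(1/32316) - 44347*(-1/58694897) = 10159/32316 + 44347/58694897 = 597714576275/1896784291452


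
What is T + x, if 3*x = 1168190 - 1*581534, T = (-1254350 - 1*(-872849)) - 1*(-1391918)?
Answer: 1205969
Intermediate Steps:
T = 1010417 (T = (-1254350 + 872849) + 1391918 = -381501 + 1391918 = 1010417)
x = 195552 (x = (1168190 - 1*581534)/3 = (1168190 - 581534)/3 = (⅓)*586656 = 195552)
T + x = 1010417 + 195552 = 1205969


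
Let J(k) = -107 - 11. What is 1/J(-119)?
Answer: -1/118 ≈ -0.0084746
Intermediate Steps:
J(k) = -118
1/J(-119) = 1/(-118) = -1/118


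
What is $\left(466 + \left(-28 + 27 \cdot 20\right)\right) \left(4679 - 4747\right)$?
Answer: $-66504$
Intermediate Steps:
$\left(466 + \left(-28 + 27 \cdot 20\right)\right) \left(4679 - 4747\right) = \left(466 + \left(-28 + 540\right)\right) \left(-68\right) = \left(466 + 512\right) \left(-68\right) = 978 \left(-68\right) = -66504$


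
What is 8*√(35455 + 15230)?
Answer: 8*√50685 ≈ 1801.1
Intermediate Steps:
8*√(35455 + 15230) = 8*√50685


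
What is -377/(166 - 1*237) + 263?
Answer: 19050/71 ≈ 268.31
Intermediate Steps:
-377/(166 - 1*237) + 263 = -377/(166 - 237) + 263 = -377/(-71) + 263 = -377*(-1/71) + 263 = 377/71 + 263 = 19050/71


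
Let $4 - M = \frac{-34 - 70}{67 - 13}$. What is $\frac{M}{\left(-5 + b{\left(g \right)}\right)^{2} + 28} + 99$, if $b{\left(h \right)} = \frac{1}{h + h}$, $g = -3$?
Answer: $\frac{585433}{5907} \approx 99.108$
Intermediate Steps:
$b{\left(h \right)} = \frac{1}{2 h}$
$M = \frac{160}{27}$ ($M = 4 - \frac{-34 - 70}{67 - 13} = 4 - - \frac{104}{54} = 4 - \left(-104\right) \frac{1}{54} = 4 - - \frac{52}{27} = 4 + \frac{52}{27} = \frac{160}{27} \approx 5.9259$)
$\frac{M}{\left(-5 + b{\left(g \right)}\right)^{2} + 28} + 99 = \frac{160}{27 \left(\left(-5 + \frac{1}{2 \left(-3\right)}\right)^{2} + 28\right)} + 99 = \frac{160}{27 \left(\left(-5 + \frac{1}{2} \left(- \frac{1}{3}\right)\right)^{2} + 28\right)} + 99 = \frac{160}{27 \left(\left(-5 - \frac{1}{6}\right)^{2} + 28\right)} + 99 = \frac{160}{27 \left(\left(- \frac{31}{6}\right)^{2} + 28\right)} + 99 = \frac{160}{27 \left(\frac{961}{36} + 28\right)} + 99 = \frac{160}{27 \cdot \frac{1969}{36}} + 99 = \frac{160}{27} \cdot \frac{36}{1969} + 99 = \frac{640}{5907} + 99 = \frac{585433}{5907}$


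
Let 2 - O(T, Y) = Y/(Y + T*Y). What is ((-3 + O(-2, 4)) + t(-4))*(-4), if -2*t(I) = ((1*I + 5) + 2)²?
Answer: 18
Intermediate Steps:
O(T, Y) = 2 - Y/(Y + T*Y)
t(I) = -(7 + I)²/2 (t(I) = -((1*I + 5) + 2)²/2 = -((I + 5) + 2)²/2 = -((5 + I) + 2)²/2 = -(7 + I)²/2)
((-3 + O(-2, 4)) + t(-4))*(-4) = ((-3 + (1 + 2*(-2))/(1 - 2)) - (7 - 4)²/2)*(-4) = ((-3 + (1 - 4)/(-1)) - ½*3²)*(-4) = ((-3 - 1*(-3)) - ½*9)*(-4) = ((-3 + 3) - 9/2)*(-4) = (0 - 9/2)*(-4) = -9/2*(-4) = 18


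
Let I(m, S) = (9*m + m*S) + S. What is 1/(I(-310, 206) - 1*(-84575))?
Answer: 1/18131 ≈ 5.5154e-5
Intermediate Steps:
I(m, S) = S + 9*m + S*m (I(m, S) = (9*m + S*m) + S = S + 9*m + S*m)
1/(I(-310, 206) - 1*(-84575)) = 1/((206 + 9*(-310) + 206*(-310)) - 1*(-84575)) = 1/((206 - 2790 - 63860) + 84575) = 1/(-66444 + 84575) = 1/18131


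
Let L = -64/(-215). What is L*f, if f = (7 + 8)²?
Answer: 2880/43 ≈ 66.977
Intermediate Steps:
L = 64/215 (L = -64*(-1/215) = 64/215 ≈ 0.29767)
f = 225 (f = 15² = 225)
L*f = (64/215)*225 = 2880/43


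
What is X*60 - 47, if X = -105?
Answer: -6347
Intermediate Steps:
X*60 - 47 = -105*60 - 47 = -6300 - 47 = -6347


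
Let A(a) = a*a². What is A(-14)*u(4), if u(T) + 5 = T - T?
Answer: 13720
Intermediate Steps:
u(T) = -5 (u(T) = -5 + (T - T) = -5 + 0 = -5)
A(a) = a³
A(-14)*u(4) = (-14)³*(-5) = -2744*(-5) = 13720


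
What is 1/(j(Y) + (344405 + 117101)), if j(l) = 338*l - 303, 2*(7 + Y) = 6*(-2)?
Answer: 1/456809 ≈ 2.1891e-6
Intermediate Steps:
Y = -13 (Y = -7 + (6*(-2))/2 = -7 + (½)*(-12) = -7 - 6 = -13)
j(l) = -303 + 338*l
1/(j(Y) + (344405 + 117101)) = 1/((-303 + 338*(-13)) + (344405 + 117101)) = 1/((-303 - 4394) + 461506) = 1/(-4697 + 461506) = 1/456809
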